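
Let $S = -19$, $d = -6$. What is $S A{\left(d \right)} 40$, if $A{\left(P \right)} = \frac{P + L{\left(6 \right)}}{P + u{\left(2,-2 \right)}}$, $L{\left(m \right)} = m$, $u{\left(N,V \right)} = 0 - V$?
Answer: $0$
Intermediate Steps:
$u{\left(N,V \right)} = - V$
$A{\left(P \right)} = \frac{6 + P}{2 + P}$ ($A{\left(P \right)} = \frac{P + 6}{P - -2} = \frac{6 + P}{P + 2} = \frac{6 + P}{2 + P}$)
$S A{\left(d \right)} 40 = - 19 \frac{6 - 6}{2 - 6} \cdot 40 = - 19 \frac{1}{-4} \cdot 0 \cdot 40 = - 19 \left(\left(- \frac{1}{4}\right) 0\right) 40 = \left(-19\right) 0 \cdot 40 = 0 \cdot 40 = 0$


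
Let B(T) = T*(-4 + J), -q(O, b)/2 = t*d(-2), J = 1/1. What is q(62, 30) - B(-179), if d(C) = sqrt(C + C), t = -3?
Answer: -537 + 12*I ≈ -537.0 + 12.0*I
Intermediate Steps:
J = 1
d(C) = sqrt(2)*sqrt(C) (d(C) = sqrt(2*C) = sqrt(2)*sqrt(C))
q(O, b) = 12*I (q(O, b) = -(-6)*sqrt(2)*sqrt(-2) = -(-6)*sqrt(2)*(I*sqrt(2)) = -(-6)*2*I = -(-12)*I = 12*I)
B(T) = -3*T (B(T) = T*(-4 + 1) = T*(-3) = -3*T)
q(62, 30) - B(-179) = 12*I - (-3)*(-179) = 12*I - 1*537 = 12*I - 537 = -537 + 12*I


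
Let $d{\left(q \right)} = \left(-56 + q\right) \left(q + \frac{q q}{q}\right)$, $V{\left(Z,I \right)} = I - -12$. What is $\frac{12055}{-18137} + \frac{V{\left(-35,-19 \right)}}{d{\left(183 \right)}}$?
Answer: $- \frac{560467469}{843044034} \approx -0.66481$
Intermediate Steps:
$V{\left(Z,I \right)} = 12 + I$ ($V{\left(Z,I \right)} = I + 12 = 12 + I$)
$d{\left(q \right)} = 2 q \left(-56 + q\right)$ ($d{\left(q \right)} = \left(-56 + q\right) \left(q + \frac{q^{2}}{q}\right) = \left(-56 + q\right) \left(q + q\right) = \left(-56 + q\right) 2 q = 2 q \left(-56 + q\right)$)
$\frac{12055}{-18137} + \frac{V{\left(-35,-19 \right)}}{d{\left(183 \right)}} = \frac{12055}{-18137} + \frac{12 - 19}{2 \cdot 183 \left(-56 + 183\right)} = 12055 \left(- \frac{1}{18137}\right) - \frac{7}{2 \cdot 183 \cdot 127} = - \frac{12055}{18137} - \frac{7}{46482} = - \frac{560467469}{843044034}$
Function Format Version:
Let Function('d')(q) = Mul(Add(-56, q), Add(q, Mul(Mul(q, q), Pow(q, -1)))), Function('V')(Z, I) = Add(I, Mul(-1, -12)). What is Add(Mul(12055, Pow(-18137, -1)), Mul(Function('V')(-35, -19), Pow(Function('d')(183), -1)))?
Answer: Rational(-560467469, 843044034) ≈ -0.66481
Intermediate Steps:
Function('V')(Z, I) = Add(12, I) (Function('V')(Z, I) = Add(I, 12) = Add(12, I))
Function('d')(q) = Mul(2, q, Add(-56, q)) (Function('d')(q) = Mul(Add(-56, q), Add(q, Mul(Pow(q, 2), Pow(q, -1)))) = Mul(Add(-56, q), Add(q, q)) = Mul(Add(-56, q), Mul(2, q)) = Mul(2, q, Add(-56, q)))
Add(Mul(12055, Pow(-18137, -1)), Mul(Function('V')(-35, -19), Pow(Function('d')(183), -1))) = Add(Mul(12055, Pow(-18137, -1)), Mul(Add(12, -19), Pow(Mul(2, 183, Add(-56, 183)), -1))) = Add(Mul(12055, Rational(-1, 18137)), Mul(-7, Pow(Mul(2, 183, 127), -1))) = Add(Rational(-12055, 18137), Mul(-7, Pow(46482, -1))) = Add(Rational(-12055, 18137), Mul(-7, Rational(1, 46482))) = Add(Rational(-12055, 18137), Rational(-7, 46482)) = Rational(-560467469, 843044034)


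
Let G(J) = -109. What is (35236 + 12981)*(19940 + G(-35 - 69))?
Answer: 956191327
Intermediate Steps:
(35236 + 12981)*(19940 + G(-35 - 69)) = (35236 + 12981)*(19940 - 109) = 48217*19831 = 956191327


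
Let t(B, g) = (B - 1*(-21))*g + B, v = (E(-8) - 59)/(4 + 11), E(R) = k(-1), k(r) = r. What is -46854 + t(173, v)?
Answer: -47457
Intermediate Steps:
E(R) = -1
v = -4 (v = (-1 - 59)/(4 + 11) = -60/15 = -60*1/15 = -4)
t(B, g) = B + g*(21 + B) (t(B, g) = (B + 21)*g + B = (21 + B)*g + B = g*(21 + B) + B = B + g*(21 + B))
-46854 + t(173, v) = -46854 + (173 + 21*(-4) + 173*(-4)) = -46854 + (173 - 84 - 692) = -46854 - 603 = -47457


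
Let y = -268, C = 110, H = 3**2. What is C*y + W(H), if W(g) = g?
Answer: -29471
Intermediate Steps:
H = 9
C*y + W(H) = 110*(-268) + 9 = -29480 + 9 = -29471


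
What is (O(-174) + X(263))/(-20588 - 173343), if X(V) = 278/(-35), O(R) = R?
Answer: 6368/6787585 ≈ 0.00093818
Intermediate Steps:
X(V) = -278/35 (X(V) = 278*(-1/35) = -278/35)
(O(-174) + X(263))/(-20588 - 173343) = (-174 - 278/35)/(-20588 - 173343) = -6368/35/(-193931) = -6368/35*(-1/193931) = 6368/6787585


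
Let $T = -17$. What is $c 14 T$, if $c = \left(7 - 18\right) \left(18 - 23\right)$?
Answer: $-13090$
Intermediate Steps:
$c = 55$ ($c = \left(-11\right) \left(-5\right) = 55$)
$c 14 T = 55 \cdot 14 \left(-17\right) = 770 \left(-17\right) = -13090$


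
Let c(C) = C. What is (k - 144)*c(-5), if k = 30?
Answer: 570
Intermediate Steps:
(k - 144)*c(-5) = (30 - 144)*(-5) = -114*(-5) = 570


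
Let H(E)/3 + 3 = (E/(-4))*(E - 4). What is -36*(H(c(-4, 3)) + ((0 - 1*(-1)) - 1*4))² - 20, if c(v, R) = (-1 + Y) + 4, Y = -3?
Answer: -5204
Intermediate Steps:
c(v, R) = 0 (c(v, R) = (-1 - 3) + 4 = -4 + 4 = 0)
H(E) = -9 - 3*E*(-4 + E)/4 (H(E) = -9 + 3*((E/(-4))*(E - 4)) = -9 + 3*((E*(-¼))*(-4 + E)) = -9 + 3*((-E/4)*(-4 + E)) = -9 + 3*(-E*(-4 + E)/4) = -9 - 3*E*(-4 + E)/4)
-36*(H(c(-4, 3)) + ((0 - 1*(-1)) - 1*4))² - 20 = -36*((-9 + 3*0 - ¾*0²) + ((0 - 1*(-1)) - 1*4))² - 20 = -36*((-9 + 0 - ¾*0) + ((0 + 1) - 4))² - 20 = -36*((-9 + 0 + 0) + (1 - 4))² - 20 = -36*(-9 - 3)² - 20 = -36*(-12)² - 20 = -36*144 - 20 = -5184 - 20 = -5204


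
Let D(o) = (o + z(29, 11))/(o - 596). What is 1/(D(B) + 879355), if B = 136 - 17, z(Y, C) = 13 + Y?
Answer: 477/419452174 ≈ 1.1372e-6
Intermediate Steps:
B = 119
D(o) = (42 + o)/(-596 + o) (D(o) = (o + (13 + 29))/(o - 596) = (o + 42)/(-596 + o) = (42 + o)/(-596 + o))
1/(D(B) + 879355) = 1/((42 + 119)/(-596 + 119) + 879355) = 1/(161/(-477) + 879355) = 1/(-1/477*161 + 879355) = 1/(-161/477 + 879355) = 1/(419452174/477) = 477/419452174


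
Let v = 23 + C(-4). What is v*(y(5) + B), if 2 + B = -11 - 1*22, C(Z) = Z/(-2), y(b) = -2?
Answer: -925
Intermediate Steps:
C(Z) = -Z/2 (C(Z) = Z*(-1/2) = -Z/2)
B = -35 (B = -2 + (-11 - 1*22) = -2 + (-11 - 22) = -2 - 33 = -35)
v = 25 (v = 23 - 1/2*(-4) = 23 + 2 = 25)
v*(y(5) + B) = 25*(-2 - 35) = 25*(-37) = -925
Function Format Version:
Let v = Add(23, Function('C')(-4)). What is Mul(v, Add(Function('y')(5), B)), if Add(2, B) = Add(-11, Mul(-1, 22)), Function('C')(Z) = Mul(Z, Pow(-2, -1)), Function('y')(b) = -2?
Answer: -925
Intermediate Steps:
Function('C')(Z) = Mul(Rational(-1, 2), Z) (Function('C')(Z) = Mul(Z, Rational(-1, 2)) = Mul(Rational(-1, 2), Z))
B = -35 (B = Add(-2, Add(-11, Mul(-1, 22))) = Add(-2, Add(-11, -22)) = Add(-2, -33) = -35)
v = 25 (v = Add(23, Mul(Rational(-1, 2), -4)) = Add(23, 2) = 25)
Mul(v, Add(Function('y')(5), B)) = Mul(25, Add(-2, -35)) = Mul(25, -37) = -925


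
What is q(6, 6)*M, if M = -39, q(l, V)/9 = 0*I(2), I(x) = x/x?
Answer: 0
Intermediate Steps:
I(x) = 1
q(l, V) = 0 (q(l, V) = 9*(0*1) = 9*0 = 0)
q(6, 6)*M = 0*(-39) = 0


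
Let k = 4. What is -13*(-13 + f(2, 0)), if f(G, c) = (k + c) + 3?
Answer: 78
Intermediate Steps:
f(G, c) = 7 + c (f(G, c) = (4 + c) + 3 = 7 + c)
-13*(-13 + f(2, 0)) = -13*(-13 + (7 + 0)) = -13*(-13 + 7) = -13*(-6) = 78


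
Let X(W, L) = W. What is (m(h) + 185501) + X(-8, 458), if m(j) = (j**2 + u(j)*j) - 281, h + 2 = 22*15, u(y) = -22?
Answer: 285580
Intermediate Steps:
h = 328 (h = -2 + 22*15 = -2 + 330 = 328)
m(j) = -281 + j**2 - 22*j (m(j) = (j**2 - 22*j) - 281 = -281 + j**2 - 22*j)
(m(h) + 185501) + X(-8, 458) = ((-281 + 328**2 - 22*328) + 185501) - 8 = ((-281 + 107584 - 7216) + 185501) - 8 = (100087 + 185501) - 8 = 285588 - 8 = 285580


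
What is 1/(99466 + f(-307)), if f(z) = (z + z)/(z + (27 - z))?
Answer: 27/2684968 ≈ 1.0056e-5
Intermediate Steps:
f(z) = 2*z/27 (f(z) = (2*z)/27 = (2*z)*(1/27) = 2*z/27)
1/(99466 + f(-307)) = 1/(99466 + (2/27)*(-307)) = 1/(99466 - 614/27) = 1/(2684968/27) = 27/2684968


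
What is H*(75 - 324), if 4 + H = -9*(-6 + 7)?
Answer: 3237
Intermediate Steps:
H = -13 (H = -4 - 9*(-6 + 7) = -4 - 9*1 = -4 - 9 = -13)
H*(75 - 324) = -13*(75 - 324) = -13*(-249) = 3237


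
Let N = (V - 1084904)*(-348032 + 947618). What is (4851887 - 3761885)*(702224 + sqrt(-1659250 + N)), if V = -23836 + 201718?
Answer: 765425564448 + 64310118*I*sqrt(156230782) ≈ 7.6543e+11 + 8.0383e+11*I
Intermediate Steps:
V = 177882
N = -543837692892 (N = (177882 - 1084904)*(-348032 + 947618) = -907022*599586 = -543837692892)
(4851887 - 3761885)*(702224 + sqrt(-1659250 + N)) = (4851887 - 3761885)*(702224 + sqrt(-1659250 - 543837692892)) = 1090002*(702224 + sqrt(-543839352142)) = 1090002*(702224 + 59*I*sqrt(156230782)) = 765425564448 + 64310118*I*sqrt(156230782)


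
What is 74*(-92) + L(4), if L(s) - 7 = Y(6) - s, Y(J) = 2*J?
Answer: -6793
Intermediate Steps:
L(s) = 19 - s (L(s) = 7 + (2*6 - s) = 7 + (12 - s) = 19 - s)
74*(-92) + L(4) = 74*(-92) + (19 - 1*4) = -6808 + (19 - 4) = -6808 + 15 = -6793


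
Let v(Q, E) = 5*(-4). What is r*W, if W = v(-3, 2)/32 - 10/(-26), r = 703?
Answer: -17575/104 ≈ -168.99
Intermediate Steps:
v(Q, E) = -20
W = -25/104 (W = -20/32 - 10/(-26) = -20*1/32 - 10*(-1/26) = -5/8 + 5/13 = -25/104 ≈ -0.24038)
r*W = 703*(-25/104) = -17575/104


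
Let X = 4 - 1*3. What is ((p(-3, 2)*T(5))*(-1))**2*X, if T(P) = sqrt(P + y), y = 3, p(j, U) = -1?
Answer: 8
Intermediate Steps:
X = 1 (X = 4 - 3 = 1)
T(P) = sqrt(3 + P) (T(P) = sqrt(P + 3) = sqrt(3 + P))
((p(-3, 2)*T(5))*(-1))**2*X = (-sqrt(3 + 5)*(-1))**2*1 = (-sqrt(8)*(-1))**2*1 = (-2*sqrt(2)*(-1))**2*1 = (2*sqrt(2))**2*1 = 8*1 = 8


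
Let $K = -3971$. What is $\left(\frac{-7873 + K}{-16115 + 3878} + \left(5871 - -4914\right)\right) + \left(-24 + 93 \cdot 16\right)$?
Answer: $\frac{49967619}{4079} \approx 12250.0$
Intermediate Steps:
$\left(\frac{-7873 + K}{-16115 + 3878} + \left(5871 - -4914\right)\right) + \left(-24 + 93 \cdot 16\right) = \left(\frac{-7873 - 3971}{-16115 + 3878} + \left(5871 - -4914\right)\right) + \left(-24 + 93 \cdot 16\right) = \left(- \frac{11844}{-12237} + \left(5871 + 4914\right)\right) + \left(-24 + 1488\right) = \left(\left(-11844\right) \left(- \frac{1}{12237}\right) + 10785\right) + 1464 = \left(\frac{3948}{4079} + 10785\right) + 1464 = \frac{43995963}{4079} + 1464 = \frac{49967619}{4079}$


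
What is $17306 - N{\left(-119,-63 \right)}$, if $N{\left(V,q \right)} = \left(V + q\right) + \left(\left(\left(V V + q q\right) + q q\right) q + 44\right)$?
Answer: $1409681$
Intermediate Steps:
$N{\left(V,q \right)} = 44 + V + q + q \left(V^{2} + 2 q^{2}\right)$ ($N{\left(V,q \right)} = \left(V + q\right) + \left(\left(\left(V^{2} + q^{2}\right) + q^{2}\right) q + 44\right) = \left(V + q\right) + \left(\left(V^{2} + 2 q^{2}\right) q + 44\right) = \left(V + q\right) + \left(q \left(V^{2} + 2 q^{2}\right) + 44\right) = \left(V + q\right) + \left(44 + q \left(V^{2} + 2 q^{2}\right)\right) = 44 + V + q + q \left(V^{2} + 2 q^{2}\right)$)
$17306 - N{\left(-119,-63 \right)} = 17306 - \left(44 - 119 - 63 + 2 \left(-63\right)^{3} - 63 \left(-119\right)^{2}\right) = 17306 - \left(44 - 119 - 63 + 2 \left(-250047\right) - 892143\right) = 17306 - \left(44 - 119 - 63 - 500094 - 892143\right) = 17306 - -1392375 = 17306 + 1392375 = 1409681$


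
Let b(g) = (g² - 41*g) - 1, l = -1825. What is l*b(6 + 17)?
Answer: 757375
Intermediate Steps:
b(g) = -1 + g² - 41*g
l*b(6 + 17) = -1825*(-1 + (6 + 17)² - 41*(6 + 17)) = -1825*(-1 + 23² - 41*23) = -1825*(-1 + 529 - 943) = -1825*(-415) = 757375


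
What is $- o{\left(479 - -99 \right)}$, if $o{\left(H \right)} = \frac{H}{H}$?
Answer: $-1$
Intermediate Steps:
$o{\left(H \right)} = 1$
$- o{\left(479 - -99 \right)} = \left(-1\right) 1 = -1$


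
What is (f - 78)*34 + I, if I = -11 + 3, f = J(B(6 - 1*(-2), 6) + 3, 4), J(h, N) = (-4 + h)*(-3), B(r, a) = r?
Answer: -3374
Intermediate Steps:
J(h, N) = 12 - 3*h
f = -21 (f = 12 - 3*((6 - 1*(-2)) + 3) = 12 - 3*((6 + 2) + 3) = 12 - 3*(8 + 3) = 12 - 3*11 = 12 - 33 = -21)
I = -8
(f - 78)*34 + I = (-21 - 78)*34 - 8 = -99*34 - 8 = -3366 - 8 = -3374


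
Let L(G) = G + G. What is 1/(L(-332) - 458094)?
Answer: -1/458758 ≈ -2.1798e-6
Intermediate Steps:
L(G) = 2*G
1/(L(-332) - 458094) = 1/(2*(-332) - 458094) = 1/(-664 - 458094) = 1/(-458758) = -1/458758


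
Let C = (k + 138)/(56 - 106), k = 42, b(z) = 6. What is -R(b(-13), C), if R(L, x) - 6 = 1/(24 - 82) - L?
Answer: 1/58 ≈ 0.017241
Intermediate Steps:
C = -18/5 (C = (42 + 138)/(56 - 106) = 180/(-50) = 180*(-1/50) = -18/5 ≈ -3.6000)
R(L, x) = 347/58 - L (R(L, x) = 6 + (1/(24 - 82) - L) = 6 + (1/(-58) - L) = 6 + (-1/58 - L) = 347/58 - L)
-R(b(-13), C) = -(347/58 - 1*6) = -(347/58 - 6) = -1*(-1/58) = 1/58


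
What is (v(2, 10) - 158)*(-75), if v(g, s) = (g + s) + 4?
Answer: 10650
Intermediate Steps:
v(g, s) = 4 + g + s
(v(2, 10) - 158)*(-75) = ((4 + 2 + 10) - 158)*(-75) = (16 - 158)*(-75) = -142*(-75) = 10650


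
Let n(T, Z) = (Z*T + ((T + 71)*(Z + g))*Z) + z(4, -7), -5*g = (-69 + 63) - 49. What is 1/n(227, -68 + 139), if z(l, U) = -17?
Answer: 1/1751056 ≈ 5.7108e-7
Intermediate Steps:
g = 11 (g = -((-69 + 63) - 49)/5 = -(-6 - 49)/5 = -⅕*(-55) = 11)
n(T, Z) = -17 + T*Z + Z*(11 + Z)*(71 + T) (n(T, Z) = (Z*T + ((T + 71)*(Z + 11))*Z) - 17 = (T*Z + ((71 + T)*(11 + Z))*Z) - 17 = (T*Z + ((11 + Z)*(71 + T))*Z) - 17 = (T*Z + Z*(11 + Z)*(71 + T)) - 17 = -17 + T*Z + Z*(11 + Z)*(71 + T))
1/n(227, -68 + 139) = 1/(-17 + 71*(-68 + 139)² + 781*(-68 + 139) + 227*(-68 + 139)² + 12*227*(-68 + 139)) = 1/(-17 + 71*71² + 781*71 + 227*71² + 12*227*71) = 1/(-17 + 71*5041 + 55451 + 227*5041 + 193404) = 1/(-17 + 357911 + 55451 + 1144307 + 193404) = 1/1751056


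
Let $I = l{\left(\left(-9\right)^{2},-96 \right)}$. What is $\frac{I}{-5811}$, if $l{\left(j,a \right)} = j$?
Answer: $- \frac{27}{1937} \approx -0.013939$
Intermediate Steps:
$I = 81$ ($I = \left(-9\right)^{2} = 81$)
$\frac{I}{-5811} = \frac{81}{-5811} = 81 \left(- \frac{1}{5811}\right) = - \frac{27}{1937}$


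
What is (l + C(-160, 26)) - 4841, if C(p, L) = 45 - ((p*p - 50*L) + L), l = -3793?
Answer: -32915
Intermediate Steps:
C(p, L) = 45 - p² + 49*L (C(p, L) = 45 - ((p² - 50*L) + L) = 45 - (p² - 49*L) = 45 + (-p² + 49*L) = 45 - p² + 49*L)
(l + C(-160, 26)) - 4841 = (-3793 + (45 - 1*(-160)² + 49*26)) - 4841 = (-3793 + (45 - 1*25600 + 1274)) - 4841 = (-3793 + (45 - 25600 + 1274)) - 4841 = (-3793 - 24281) - 4841 = -28074 - 4841 = -32915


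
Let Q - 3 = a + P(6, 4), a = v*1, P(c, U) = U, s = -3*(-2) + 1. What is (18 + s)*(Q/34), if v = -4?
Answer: 75/34 ≈ 2.2059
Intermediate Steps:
s = 7 (s = 6 + 1 = 7)
a = -4 (a = -4*1 = -4)
Q = 3 (Q = 3 + (-4 + 4) = 3 + 0 = 3)
(18 + s)*(Q/34) = (18 + 7)*(3/34) = 25*(3*(1/34)) = 25*(3/34) = 75/34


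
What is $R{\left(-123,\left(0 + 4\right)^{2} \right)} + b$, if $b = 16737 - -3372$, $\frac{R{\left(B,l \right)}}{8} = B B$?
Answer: $141141$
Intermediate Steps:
$R{\left(B,l \right)} = 8 B^{2}$ ($R{\left(B,l \right)} = 8 B B = 8 B^{2}$)
$b = 20109$ ($b = 16737 + 3372 = 20109$)
$R{\left(-123,\left(0 + 4\right)^{2} \right)} + b = 8 \left(-123\right)^{2} + 20109 = 8 \cdot 15129 + 20109 = 121032 + 20109 = 141141$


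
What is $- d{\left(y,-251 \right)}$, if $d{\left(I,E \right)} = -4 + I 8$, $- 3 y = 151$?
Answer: $\frac{1220}{3} \approx 406.67$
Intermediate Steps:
$y = - \frac{151}{3}$ ($y = \left(- \frac{1}{3}\right) 151 = - \frac{151}{3} \approx -50.333$)
$d{\left(I,E \right)} = -4 + 8 I$
$- d{\left(y,-251 \right)} = - (-4 + 8 \left(- \frac{151}{3}\right)) = - (-4 - \frac{1208}{3}) = \left(-1\right) \left(- \frac{1220}{3}\right) = \frac{1220}{3}$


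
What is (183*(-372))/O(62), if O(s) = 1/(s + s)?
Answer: -8441424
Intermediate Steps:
O(s) = 1/(2*s)
(183*(-372))/O(62) = (183*(-372))/(((½)/62)) = -68076/((½)*(1/62)) = -68076/1/124 = -68076*124 = -8441424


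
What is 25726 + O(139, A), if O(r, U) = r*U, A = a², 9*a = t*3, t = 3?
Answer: 25865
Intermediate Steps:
a = 1 (a = (3*3)/9 = (⅑)*9 = 1)
A = 1 (A = 1² = 1)
O(r, U) = U*r
25726 + O(139, A) = 25726 + 1*139 = 25726 + 139 = 25865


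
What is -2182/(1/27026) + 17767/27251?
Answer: -1607011399965/27251 ≈ -5.8971e+7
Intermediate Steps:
-2182/(1/27026) + 17767/27251 = -2182/1/27026 + 17767*(1/27251) = -2182*27026 + 17767/27251 = -58970732 + 17767/27251 = -1607011399965/27251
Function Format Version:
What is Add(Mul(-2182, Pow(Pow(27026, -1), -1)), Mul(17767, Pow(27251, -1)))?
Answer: Rational(-1607011399965, 27251) ≈ -5.8971e+7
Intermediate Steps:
Add(Mul(-2182, Pow(Pow(27026, -1), -1)), Mul(17767, Pow(27251, -1))) = Add(Mul(-2182, Pow(Rational(1, 27026), -1)), Mul(17767, Rational(1, 27251))) = Add(Mul(-2182, 27026), Rational(17767, 27251)) = Add(-58970732, Rational(17767, 27251)) = Rational(-1607011399965, 27251)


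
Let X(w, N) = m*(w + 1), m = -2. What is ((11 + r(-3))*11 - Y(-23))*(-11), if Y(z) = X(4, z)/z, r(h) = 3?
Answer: -38852/23 ≈ -1689.2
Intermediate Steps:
X(w, N) = -2 - 2*w (X(w, N) = -2*(w + 1) = -2*(1 + w) = -2 - 2*w)
Y(z) = -10/z (Y(z) = (-2 - 2*4)/z = (-2 - 8)/z = -10/z)
((11 + r(-3))*11 - Y(-23))*(-11) = ((11 + 3)*11 - (-10)/(-23))*(-11) = (14*11 - (-10)*(-1)/23)*(-11) = (154 - 1*10/23)*(-11) = (154 - 10/23)*(-11) = (3532/23)*(-11) = -38852/23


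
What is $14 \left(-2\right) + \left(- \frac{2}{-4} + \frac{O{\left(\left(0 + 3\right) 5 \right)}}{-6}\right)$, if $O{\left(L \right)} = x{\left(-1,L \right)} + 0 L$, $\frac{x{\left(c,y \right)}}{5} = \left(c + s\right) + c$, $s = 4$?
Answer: $- \frac{175}{6} \approx -29.167$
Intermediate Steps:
$x{\left(c,y \right)} = 20 + 10 c$ ($x{\left(c,y \right)} = 5 \left(\left(c + 4\right) + c\right) = 5 \left(\left(4 + c\right) + c\right) = 5 \left(4 + 2 c\right) = 20 + 10 c$)
$O{\left(L \right)} = 10$ ($O{\left(L \right)} = \left(20 + 10 \left(-1\right)\right) + 0 L = \left(20 - 10\right) + 0 = 10 + 0 = 10$)
$14 \left(-2\right) + \left(- \frac{2}{-4} + \frac{O{\left(\left(0 + 3\right) 5 \right)}}{-6}\right) = 14 \left(-2\right) + \left(- \frac{2}{-4} + \frac{10}{-6}\right) = -28 + \left(\left(-2\right) \left(- \frac{1}{4}\right) + 10 \left(- \frac{1}{6}\right)\right) = -28 + \left(\frac{1}{2} - \frac{5}{3}\right) = -28 - \frac{7}{6} = - \frac{175}{6}$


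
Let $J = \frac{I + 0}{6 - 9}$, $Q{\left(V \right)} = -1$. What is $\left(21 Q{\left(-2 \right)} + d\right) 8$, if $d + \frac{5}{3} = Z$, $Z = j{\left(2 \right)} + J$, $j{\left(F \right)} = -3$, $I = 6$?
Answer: $- \frac{664}{3} \approx -221.33$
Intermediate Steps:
$J = -2$ ($J = \frac{6 + 0}{6 - 9} = \frac{6}{-3} = 6 \left(- \frac{1}{3}\right) = -2$)
$Z = -5$ ($Z = -3 - 2 = -5$)
$d = - \frac{20}{3}$ ($d = - \frac{5}{3} - 5 = - \frac{20}{3} \approx -6.6667$)
$\left(21 Q{\left(-2 \right)} + d\right) 8 = \left(21 \left(-1\right) - \frac{20}{3}\right) 8 = \left(-21 - \frac{20}{3}\right) 8 = \left(- \frac{83}{3}\right) 8 = - \frac{664}{3}$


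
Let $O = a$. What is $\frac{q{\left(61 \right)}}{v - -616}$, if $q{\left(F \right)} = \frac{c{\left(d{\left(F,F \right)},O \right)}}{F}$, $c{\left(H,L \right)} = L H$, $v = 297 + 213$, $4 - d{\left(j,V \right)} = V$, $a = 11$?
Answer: $- \frac{627}{68686} \approx -0.0091285$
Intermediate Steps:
$d{\left(j,V \right)} = 4 - V$
$v = 510$
$O = 11$
$c{\left(H,L \right)} = H L$
$q{\left(F \right)} = \frac{44 - 11 F}{F}$ ($q{\left(F \right)} = \frac{\left(4 - F\right) 11}{F} = \frac{44 - 11 F}{F}$)
$\frac{q{\left(61 \right)}}{v - -616} = \frac{-11 + \frac{44}{61}}{510 - -616} = \frac{-11 + 44 \cdot \frac{1}{61}}{510 + 616} = \frac{-11 + \frac{44}{61}}{1126} = \left(- \frac{627}{61}\right) \frac{1}{1126} = - \frac{627}{68686}$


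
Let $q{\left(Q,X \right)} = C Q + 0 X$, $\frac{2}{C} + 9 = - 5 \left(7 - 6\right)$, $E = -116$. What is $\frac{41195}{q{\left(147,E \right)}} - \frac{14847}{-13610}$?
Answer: $- \frac{80050309}{40830} \approx -1960.6$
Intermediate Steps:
$C = - \frac{1}{7}$ ($C = \frac{2}{-9 - 5 \left(7 - 6\right)} = \frac{2}{-9 - 5} = \frac{2}{-14} = 2 \left(- \frac{1}{14}\right) = - \frac{1}{7} \approx -0.14286$)
$q{\left(Q,X \right)} = - \frac{Q}{7}$ ($q{\left(Q,X \right)} = - \frac{Q}{7} + 0 X = - \frac{Q}{7} + 0 = - \frac{Q}{7}$)
$\frac{41195}{q{\left(147,E \right)}} - \frac{14847}{-13610} = \frac{41195}{\left(- \frac{1}{7}\right) 147} - \frac{14847}{-13610} = \frac{41195}{-21} - - \frac{14847}{13610} = 41195 \left(- \frac{1}{21}\right) + \frac{14847}{13610} = - \frac{5885}{3} + \frac{14847}{13610} = - \frac{80050309}{40830}$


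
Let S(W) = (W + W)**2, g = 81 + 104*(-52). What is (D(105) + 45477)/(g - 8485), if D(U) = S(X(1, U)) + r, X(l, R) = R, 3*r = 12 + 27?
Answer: -44795/6906 ≈ -6.4864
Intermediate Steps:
g = -5327 (g = 81 - 5408 = -5327)
r = 13 (r = (12 + 27)/3 = (1/3)*39 = 13)
S(W) = 4*W**2 (S(W) = (2*W)**2 = 4*W**2)
D(U) = 13 + 4*U**2 (D(U) = 4*U**2 + 13 = 13 + 4*U**2)
(D(105) + 45477)/(g - 8485) = ((13 + 4*105**2) + 45477)/(-5327 - 8485) = ((13 + 4*11025) + 45477)/(-13812) = ((13 + 44100) + 45477)*(-1/13812) = (44113 + 45477)*(-1/13812) = 89590*(-1/13812) = -44795/6906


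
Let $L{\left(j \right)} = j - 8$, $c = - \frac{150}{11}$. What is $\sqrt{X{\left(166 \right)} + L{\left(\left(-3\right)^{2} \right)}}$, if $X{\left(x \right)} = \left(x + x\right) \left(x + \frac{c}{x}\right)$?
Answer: $\frac{3 \sqrt{740597}}{11} \approx 234.7$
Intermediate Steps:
$c = - \frac{150}{11}$ ($c = \left(-150\right) \frac{1}{11} = - \frac{150}{11} \approx -13.636$)
$X{\left(x \right)} = 2 x \left(x - \frac{150}{11 x}\right)$ ($X{\left(x \right)} = \left(x + x\right) \left(x - \frac{150}{11 x}\right) = 2 x \left(x - \frac{150}{11 x}\right)$)
$L{\left(j \right)} = -8 + j$ ($L{\left(j \right)} = j - 8 = -8 + j$)
$\sqrt{X{\left(166 \right)} + L{\left(\left(-3\right)^{2} \right)}} = \sqrt{\left(- \frac{300}{11} + 2 \cdot 166^{2}\right) - \left(8 - \left(-3\right)^{2}\right)} = \sqrt{\left(- \frac{300}{11} + 2 \cdot 27556\right) + \left(-8 + 9\right)} = \sqrt{\left(- \frac{300}{11} + 55112\right) + 1} = \sqrt{\frac{605932}{11} + 1} = \sqrt{\frac{605943}{11}} = \frac{3 \sqrt{740597}}{11}$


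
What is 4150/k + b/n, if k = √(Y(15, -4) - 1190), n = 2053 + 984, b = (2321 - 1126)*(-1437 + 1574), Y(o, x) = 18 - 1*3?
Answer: 163715/3037 - 830*I*√47/47 ≈ 53.907 - 121.07*I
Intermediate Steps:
Y(o, x) = 15 (Y(o, x) = 18 - 3 = 15)
b = 163715 (b = 1195*137 = 163715)
n = 3037
k = 5*I*√47 (k = √(15 - 1190) = √(-1175) = 5*I*√47 ≈ 34.278*I)
4150/k + b/n = 4150/((5*I*√47)) + 163715/3037 = 4150*(-I*√47/235) + 163715*(1/3037) = -830*I*√47/47 + 163715/3037 = 163715/3037 - 830*I*√47/47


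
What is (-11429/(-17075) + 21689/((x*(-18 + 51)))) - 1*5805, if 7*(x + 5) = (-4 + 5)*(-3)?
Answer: -126874996009/21412050 ≈ -5925.4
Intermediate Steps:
x = -38/7 (x = -5 + ((-4 + 5)*(-3))/7 = -5 + (1*(-3))/7 = -5 + (1/7)*(-3) = -5 - 3/7 = -38/7 ≈ -5.4286)
(-11429/(-17075) + 21689/((x*(-18 + 51)))) - 1*5805 = (-11429/(-17075) + 21689/((-38*(-18 + 51)/7))) - 1*5805 = (-11429*(-1/17075) + 21689/((-38/7*33))) - 5805 = (11429/17075 + 21689/(-1254/7)) - 5805 = (11429/17075 + 21689*(-7/1254)) - 5805 = (11429/17075 - 151823/1254) - 5805 = -2578045759/21412050 - 5805 = -126874996009/21412050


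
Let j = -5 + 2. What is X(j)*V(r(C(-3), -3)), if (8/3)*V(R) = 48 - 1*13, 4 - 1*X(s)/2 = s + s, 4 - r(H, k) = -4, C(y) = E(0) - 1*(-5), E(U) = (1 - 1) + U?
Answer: 525/2 ≈ 262.50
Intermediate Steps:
E(U) = U (E(U) = 0 + U = U)
C(y) = 5 (C(y) = 0 - 1*(-5) = 0 + 5 = 5)
r(H, k) = 8 (r(H, k) = 4 - 1*(-4) = 4 + 4 = 8)
j = -3
X(s) = 8 - 4*s (X(s) = 8 - 2*(s + s) = 8 - 4*s)
V(R) = 105/8 (V(R) = 3*(48 - 1*13)/8 = 3*(48 - 13)/8 = (3/8)*35 = 105/8)
X(j)*V(r(C(-3), -3)) = (8 - 4*(-3))*(105/8) = (8 + 12)*(105/8) = 20*(105/8) = 525/2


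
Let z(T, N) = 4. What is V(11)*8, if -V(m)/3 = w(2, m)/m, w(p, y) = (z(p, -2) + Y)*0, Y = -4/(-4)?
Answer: 0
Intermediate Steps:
Y = 1 (Y = -4*(-¼) = 1)
w(p, y) = 0 (w(p, y) = (4 + 1)*0 = 5*0 = 0)
V(m) = 0 (V(m) = -0/m = -3*0 = 0)
V(11)*8 = 0*8 = 0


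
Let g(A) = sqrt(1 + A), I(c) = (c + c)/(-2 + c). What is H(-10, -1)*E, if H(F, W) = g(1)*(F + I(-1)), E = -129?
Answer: 1204*sqrt(2) ≈ 1702.7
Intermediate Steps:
I(c) = 2*c/(-2 + c) (I(c) = (2*c)/(-2 + c) = 2*c/(-2 + c))
H(F, W) = sqrt(2)*(2/3 + F) (H(F, W) = sqrt(1 + 1)*(F + 2*(-1)/(-2 - 1)) = sqrt(2)*(F + 2*(-1)/(-3)) = sqrt(2)*(F + 2*(-1)*(-1/3)) = sqrt(2)*(F + 2/3) = sqrt(2)*(2/3 + F))
H(-10, -1)*E = (sqrt(2)*(2/3 - 10))*(-129) = (sqrt(2)*(-28/3))*(-129) = -28*sqrt(2)/3*(-129) = 1204*sqrt(2)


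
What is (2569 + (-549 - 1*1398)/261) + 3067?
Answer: 489683/87 ≈ 5628.5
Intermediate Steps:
(2569 + (-549 - 1*1398)/261) + 3067 = (2569 + (-549 - 1398)*(1/261)) + 3067 = (2569 - 1947*1/261) + 3067 = (2569 - 649/87) + 3067 = 222854/87 + 3067 = 489683/87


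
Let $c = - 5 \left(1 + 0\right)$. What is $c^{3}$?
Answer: $-125$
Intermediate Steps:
$c = -5$ ($c = \left(-5\right) 1 = -5$)
$c^{3} = \left(-5\right)^{3} = -125$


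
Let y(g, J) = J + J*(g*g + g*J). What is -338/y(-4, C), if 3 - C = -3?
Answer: 169/21 ≈ 8.0476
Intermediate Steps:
C = 6 (C = 3 - 1*(-3) = 3 + 3 = 6)
y(g, J) = J + J*(g² + J*g)
-338/y(-4, C) = -338*1/(6*(1 + (-4)² + 6*(-4))) = -338*1/(6*(1 + 16 - 24)) = -338/(6*(-7)) = -338/(-42) = -338*(-1/42) = 169/21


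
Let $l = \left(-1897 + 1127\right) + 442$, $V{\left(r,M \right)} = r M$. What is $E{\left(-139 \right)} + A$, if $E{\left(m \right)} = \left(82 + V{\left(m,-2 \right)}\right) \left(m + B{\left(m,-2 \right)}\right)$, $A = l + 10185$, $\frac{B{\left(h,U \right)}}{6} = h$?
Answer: $-340423$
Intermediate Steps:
$V{\left(r,M \right)} = M r$
$B{\left(h,U \right)} = 6 h$
$l = -328$ ($l = -770 + 442 = -328$)
$A = 9857$ ($A = -328 + 10185 = 9857$)
$E{\left(m \right)} = 7 m \left(82 - 2 m\right)$ ($E{\left(m \right)} = \left(82 - 2 m\right) \left(m + 6 m\right) = \left(82 - 2 m\right) 7 m = 7 m \left(82 - 2 m\right)$)
$E{\left(-139 \right)} + A = 14 \left(-139\right) \left(41 - -139\right) + 9857 = 14 \left(-139\right) \left(41 + 139\right) + 9857 = 14 \left(-139\right) 180 + 9857 = -350280 + 9857 = -340423$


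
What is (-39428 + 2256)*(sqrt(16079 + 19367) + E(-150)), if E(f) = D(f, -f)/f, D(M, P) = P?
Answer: 37172 - 37172*sqrt(35446) ≈ -6.9612e+6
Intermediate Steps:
E(f) = -1 (E(f) = (-f)/f = -1)
(-39428 + 2256)*(sqrt(16079 + 19367) + E(-150)) = (-39428 + 2256)*(sqrt(16079 + 19367) - 1) = -37172*(sqrt(35446) - 1) = -37172*(-1 + sqrt(35446)) = 37172 - 37172*sqrt(35446)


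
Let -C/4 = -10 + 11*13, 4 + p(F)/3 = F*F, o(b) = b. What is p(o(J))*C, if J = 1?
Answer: 4788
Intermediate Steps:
p(F) = -12 + 3*F² (p(F) = -12 + 3*(F*F) = -12 + 3*F²)
C = -532 (C = -4*(-10 + 11*13) = -4*(-10 + 143) = -4*133 = -532)
p(o(J))*C = (-12 + 3*1²)*(-532) = (-12 + 3*1)*(-532) = (-12 + 3)*(-532) = -9*(-532) = 4788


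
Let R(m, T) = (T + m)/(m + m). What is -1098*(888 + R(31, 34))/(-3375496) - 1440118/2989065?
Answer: -987559192303/5127489926040 ≈ -0.19260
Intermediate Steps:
R(m, T) = (T + m)/(2*m) (R(m, T) = (T + m)/((2*m)) = (T + m)*(1/(2*m)) = (T + m)/(2*m))
-1098*(888 + R(31, 34))/(-3375496) - 1440118/2989065 = -1098*(888 + (½)*(34 + 31)/31)/(-3375496) - 1440118/2989065 = -1098*(888 + (½)*(1/31)*65)*(-1/3375496) - 1440118*1/2989065 = -1098*(888 + 65/62)*(-1/3375496) - 1440118/2989065 = -1098*55121/62*(-1/3375496) - 1440118/2989065 = -30261429/31*(-1/3375496) - 1440118/2989065 = 496089/1715416 - 1440118/2989065 = -987559192303/5127489926040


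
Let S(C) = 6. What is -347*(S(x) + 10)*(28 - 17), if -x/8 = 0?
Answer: -61072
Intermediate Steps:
x = 0 (x = -8*0 = 0)
-347*(S(x) + 10)*(28 - 17) = -347*(6 + 10)*(28 - 17) = -5552*11 = -347*176 = -61072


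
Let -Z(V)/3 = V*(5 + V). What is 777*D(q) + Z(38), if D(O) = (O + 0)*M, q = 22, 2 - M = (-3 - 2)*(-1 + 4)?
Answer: 285696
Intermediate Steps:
M = 17 (M = 2 - (-3 - 2)*(-1 + 4) = 2 - (-5)*3 = 2 - 1*(-15) = 2 + 15 = 17)
Z(V) = -3*V*(5 + V)
D(O) = 17*O (D(O) = (O + 0)*17 = O*17 = 17*O)
777*D(q) + Z(38) = 777*(17*22) - 3*38*(5 + 38) = 777*374 - 3*38*43 = 290598 - 4902 = 285696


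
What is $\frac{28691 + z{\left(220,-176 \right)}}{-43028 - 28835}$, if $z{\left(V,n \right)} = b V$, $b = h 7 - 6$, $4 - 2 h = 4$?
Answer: $- \frac{27371}{71863} \approx -0.38088$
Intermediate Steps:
$h = 0$ ($h = 2 - 2 = 0$)
$b = -6$ ($b = 0 \cdot 7 - 6 = 0 - 6 = -6$)
$z{\left(V,n \right)} = - 6 V$
$\frac{28691 + z{\left(220,-176 \right)}}{-43028 - 28835} = \frac{28691 - 1320}{-43028 - 28835} = \frac{28691 - 1320}{-71863} = 27371 \left(- \frac{1}{71863}\right) = - \frac{27371}{71863}$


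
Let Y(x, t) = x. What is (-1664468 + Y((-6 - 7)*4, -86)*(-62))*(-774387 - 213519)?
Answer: 1641152915064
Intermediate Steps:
(-1664468 + Y((-6 - 7)*4, -86)*(-62))*(-774387 - 213519) = (-1664468 + ((-6 - 7)*4)*(-62))*(-774387 - 213519) = (-1664468 - 13*4*(-62))*(-987906) = (-1664468 - 52*(-62))*(-987906) = (-1664468 + 3224)*(-987906) = -1661244*(-987906) = 1641152915064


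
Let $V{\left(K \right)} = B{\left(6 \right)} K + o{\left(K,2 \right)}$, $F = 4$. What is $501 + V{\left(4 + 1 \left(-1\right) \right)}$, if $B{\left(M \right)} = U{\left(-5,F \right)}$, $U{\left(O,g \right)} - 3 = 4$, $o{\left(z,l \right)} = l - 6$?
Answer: $518$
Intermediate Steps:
$o{\left(z,l \right)} = -6 + l$ ($o{\left(z,l \right)} = l - 6 = -6 + l$)
$U{\left(O,g \right)} = 7$ ($U{\left(O,g \right)} = 3 + 4 = 7$)
$B{\left(M \right)} = 7$
$V{\left(K \right)} = -4 + 7 K$ ($V{\left(K \right)} = 7 K + \left(-6 + 2\right) = 7 K - 4 = -4 + 7 K$)
$501 + V{\left(4 + 1 \left(-1\right) \right)} = 501 - \left(4 - 7 \left(4 + 1 \left(-1\right)\right)\right) = 501 - \left(4 - 7 \left(4 - 1\right)\right) = 501 + \left(-4 + 7 \cdot 3\right) = 501 + \left(-4 + 21\right) = 501 + 17 = 518$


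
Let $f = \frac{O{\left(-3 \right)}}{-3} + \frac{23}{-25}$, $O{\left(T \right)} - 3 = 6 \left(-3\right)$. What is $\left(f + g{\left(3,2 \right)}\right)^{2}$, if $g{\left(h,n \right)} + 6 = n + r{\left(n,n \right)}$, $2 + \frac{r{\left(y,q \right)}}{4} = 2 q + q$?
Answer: $\frac{161604}{625} \approx 258.57$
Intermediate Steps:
$r{\left(y,q \right)} = -8 + 12 q$ ($r{\left(y,q \right)} = -8 + 4 \left(2 q + q\right) = -8 + 4 \cdot 3 q = -8 + 12 q$)
$O{\left(T \right)} = -15$ ($O{\left(T \right)} = 3 + 6 \left(-3\right) = 3 - 18 = -15$)
$g{\left(h,n \right)} = -14 + 13 n$ ($g{\left(h,n \right)} = -6 + \left(n + \left(-8 + 12 n\right)\right) = -6 + \left(-8 + 13 n\right) = -14 + 13 n$)
$f = \frac{102}{25}$ ($f = - \frac{15}{-3} + \frac{23}{-25} = \left(-15\right) \left(- \frac{1}{3}\right) + 23 \left(- \frac{1}{25}\right) = 5 - \frac{23}{25} = \frac{102}{25} \approx 4.08$)
$\left(f + g{\left(3,2 \right)}\right)^{2} = \left(\frac{102}{25} + \left(-14 + 13 \cdot 2\right)\right)^{2} = \left(\frac{102}{25} + \left(-14 + 26\right)\right)^{2} = \left(\frac{102}{25} + 12\right)^{2} = \left(\frac{402}{25}\right)^{2} = \frac{161604}{625}$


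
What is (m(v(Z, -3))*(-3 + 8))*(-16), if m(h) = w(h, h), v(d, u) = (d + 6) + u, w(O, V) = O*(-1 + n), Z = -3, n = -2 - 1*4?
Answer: 0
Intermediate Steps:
n = -6 (n = -2 - 4 = -6)
w(O, V) = -7*O (w(O, V) = O*(-1 - 6) = O*(-7) = -7*O)
v(d, u) = 6 + d + u (v(d, u) = (6 + d) + u = 6 + d + u)
m(h) = -7*h
(m(v(Z, -3))*(-3 + 8))*(-16) = ((-7*(6 - 3 - 3))*(-3 + 8))*(-16) = (-7*0*5)*(-16) = (0*5)*(-16) = 0*(-16) = 0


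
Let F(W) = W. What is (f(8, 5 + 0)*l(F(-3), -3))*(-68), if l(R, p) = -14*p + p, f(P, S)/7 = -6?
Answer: 111384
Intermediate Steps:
f(P, S) = -42 (f(P, S) = 7*(-6) = -42)
l(R, p) = -13*p
(f(8, 5 + 0)*l(F(-3), -3))*(-68) = -(-546)*(-3)*(-68) = -42*39*(-68) = -1638*(-68) = 111384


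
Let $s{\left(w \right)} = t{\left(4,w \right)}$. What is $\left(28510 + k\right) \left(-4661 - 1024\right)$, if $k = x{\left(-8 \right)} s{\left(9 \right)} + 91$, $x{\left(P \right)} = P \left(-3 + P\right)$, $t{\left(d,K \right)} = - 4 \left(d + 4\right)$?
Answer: $-146587725$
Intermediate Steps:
$t{\left(d,K \right)} = -16 - 4 d$ ($t{\left(d,K \right)} = - 4 \left(4 + d\right) = -16 - 4 d$)
$s{\left(w \right)} = -32$ ($s{\left(w \right)} = -16 - 16 = -32$)
$k = -2725$ ($k = - 8 \left(-3 - 8\right) \left(-32\right) + 91 = \left(-8\right) \left(-11\right) \left(-32\right) + 91 = 88 \left(-32\right) + 91 = -2816 + 91 = -2725$)
$\left(28510 + k\right) \left(-4661 - 1024\right) = \left(28510 - 2725\right) \left(-4661 - 1024\right) = 25785 \left(-5685\right) = -146587725$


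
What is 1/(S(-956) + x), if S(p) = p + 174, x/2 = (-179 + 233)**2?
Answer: 1/5050 ≈ 0.00019802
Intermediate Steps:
x = 5832 (x = 2*(-179 + 233)**2 = 2*54**2 = 2*2916 = 5832)
S(p) = 174 + p
1/(S(-956) + x) = 1/((174 - 956) + 5832) = 1/(-782 + 5832) = 1/5050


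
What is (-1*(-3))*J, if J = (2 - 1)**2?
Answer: 3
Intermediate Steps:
J = 1 (J = 1**2 = 1)
(-1*(-3))*J = -1*(-3)*1 = 3*1 = 3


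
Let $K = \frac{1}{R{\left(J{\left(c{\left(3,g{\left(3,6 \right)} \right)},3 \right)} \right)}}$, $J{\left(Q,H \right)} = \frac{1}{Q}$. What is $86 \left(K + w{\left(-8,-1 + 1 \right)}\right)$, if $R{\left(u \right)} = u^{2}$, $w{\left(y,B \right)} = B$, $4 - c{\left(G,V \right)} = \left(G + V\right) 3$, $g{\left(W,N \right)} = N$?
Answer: $45494$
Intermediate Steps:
$c{\left(G,V \right)} = 4 - 3 G - 3 V$ ($c{\left(G,V \right)} = 4 - \left(G + V\right) 3 = 4 - \left(3 G + 3 V\right) = 4 - 3 G - 3 V$)
$K = 529$ ($K = \frac{1}{\left(\frac{1}{4 - 9 - 18}\right)^{2}} = \frac{1}{\left(\frac{1}{-23}\right)^{2}} = \frac{1}{\left(- \frac{1}{23}\right)^{2}} = \frac{1}{\frac{1}{529}} = 529$)
$86 \left(K + w{\left(-8,-1 + 1 \right)}\right) = 86 \left(529 + \left(-1 + 1\right)\right) = 86 \left(529 + 0\right) = 86 \cdot 529 = 45494$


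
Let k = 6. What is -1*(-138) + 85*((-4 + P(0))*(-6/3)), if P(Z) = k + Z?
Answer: -202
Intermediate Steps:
P(Z) = 6 + Z
-1*(-138) + 85*((-4 + P(0))*(-6/3)) = -1*(-138) + 85*((-4 + (6 + 0))*(-6/3)) = 138 + 85*((-4 + 6)*(-6*⅓)) = 138 + 85*(2*(-2)) = 138 + 85*(-4) = 138 - 340 = -202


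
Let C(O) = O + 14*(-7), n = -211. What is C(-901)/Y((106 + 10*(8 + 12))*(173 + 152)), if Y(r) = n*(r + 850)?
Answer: 999/21163300 ≈ 4.7204e-5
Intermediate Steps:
C(O) = -98 + O (C(O) = O - 98 = -98 + O)
Y(r) = -179350 - 211*r (Y(r) = -211*(r + 850) = -211*(850 + r) = -179350 - 211*r)
C(-901)/Y((106 + 10*(8 + 12))*(173 + 152)) = (-98 - 901)/(-179350 - 211*(106 + 10*(8 + 12))*(173 + 152)) = -999/(-179350 - 211*(106 + 10*20)*325) = -999/(-179350 - 211*(106 + 200)*325) = -999/(-179350 - 64566*325) = -999/(-179350 - 211*99450) = -999/(-179350 - 20983950) = -999/(-21163300) = -999*(-1/21163300) = 999/21163300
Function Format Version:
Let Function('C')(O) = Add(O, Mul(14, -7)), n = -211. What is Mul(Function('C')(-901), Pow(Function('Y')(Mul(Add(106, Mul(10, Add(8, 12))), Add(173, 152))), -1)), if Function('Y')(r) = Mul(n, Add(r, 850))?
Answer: Rational(999, 21163300) ≈ 4.7204e-5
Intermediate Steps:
Function('C')(O) = Add(-98, O) (Function('C')(O) = Add(O, -98) = Add(-98, O))
Function('Y')(r) = Add(-179350, Mul(-211, r)) (Function('Y')(r) = Mul(-211, Add(r, 850)) = Mul(-211, Add(850, r)) = Add(-179350, Mul(-211, r)))
Mul(Function('C')(-901), Pow(Function('Y')(Mul(Add(106, Mul(10, Add(8, 12))), Add(173, 152))), -1)) = Mul(Add(-98, -901), Pow(Add(-179350, Mul(-211, Mul(Add(106, Mul(10, Add(8, 12))), Add(173, 152)))), -1)) = Mul(-999, Pow(Add(-179350, Mul(-211, Mul(Add(106, Mul(10, 20)), 325))), -1)) = Mul(-999, Pow(Add(-179350, Mul(-211, Mul(Add(106, 200), 325))), -1)) = Mul(-999, Pow(Add(-179350, Mul(-211, Mul(306, 325))), -1)) = Mul(-999, Pow(Add(-179350, Mul(-211, 99450)), -1)) = Mul(-999, Pow(Add(-179350, -20983950), -1)) = Mul(-999, Pow(-21163300, -1)) = Mul(-999, Rational(-1, 21163300)) = Rational(999, 21163300)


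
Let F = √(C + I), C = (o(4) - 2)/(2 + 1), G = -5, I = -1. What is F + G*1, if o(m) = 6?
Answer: -5 + √3/3 ≈ -4.4227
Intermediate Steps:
C = 4/3 (C = (6 - 2)/(2 + 1) = 4/3 ≈ 1.3333)
F = √3/3 (F = √(4/3 - 1) = √(⅓) = √3/3 ≈ 0.57735)
F + G*1 = √3/3 - 5*1 = √3/3 - 5 = -5 + √3/3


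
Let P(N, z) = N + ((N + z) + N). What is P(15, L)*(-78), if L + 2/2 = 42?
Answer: -6708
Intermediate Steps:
L = 41 (L = -1 + 42 = 41)
P(N, z) = z + 3*N (P(N, z) = N + (z + 2*N) = z + 3*N)
P(15, L)*(-78) = (41 + 3*15)*(-78) = (41 + 45)*(-78) = 86*(-78) = -6708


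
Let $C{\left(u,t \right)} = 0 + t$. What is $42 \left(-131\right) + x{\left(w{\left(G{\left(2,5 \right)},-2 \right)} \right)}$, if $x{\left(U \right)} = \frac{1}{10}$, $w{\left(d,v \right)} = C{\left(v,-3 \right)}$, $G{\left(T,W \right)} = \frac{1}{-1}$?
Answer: $- \frac{55019}{10} \approx -5501.9$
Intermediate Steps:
$C{\left(u,t \right)} = t$
$G{\left(T,W \right)} = -1$
$w{\left(d,v \right)} = -3$
$x{\left(U \right)} = \frac{1}{10}$
$42 \left(-131\right) + x{\left(w{\left(G{\left(2,5 \right)},-2 \right)} \right)} = 42 \left(-131\right) + \frac{1}{10} = -5502 + \frac{1}{10} = - \frac{55019}{10}$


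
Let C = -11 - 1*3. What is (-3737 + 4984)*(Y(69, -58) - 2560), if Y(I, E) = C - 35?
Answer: -3253423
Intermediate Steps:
C = -14 (C = -11 - 3 = -14)
Y(I, E) = -49 (Y(I, E) = -14 - 35 = -49)
(-3737 + 4984)*(Y(69, -58) - 2560) = (-3737 + 4984)*(-49 - 2560) = 1247*(-2609) = -3253423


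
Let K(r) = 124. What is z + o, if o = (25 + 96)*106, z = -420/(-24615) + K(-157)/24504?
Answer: 14326333235/1116974 ≈ 12826.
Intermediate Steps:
z = 24711/1116974 (z = -420/(-24615) + 124/24504 = -420*(-1/24615) + 124*(1/24504) = 28/1641 + 31/6126 = 24711/1116974 ≈ 0.022123)
o = 12826 (o = 121*106 = 12826)
z + o = 24711/1116974 + 12826 = 14326333235/1116974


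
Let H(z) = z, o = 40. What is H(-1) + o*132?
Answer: 5279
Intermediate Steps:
H(-1) + o*132 = -1 + 40*132 = -1 + 5280 = 5279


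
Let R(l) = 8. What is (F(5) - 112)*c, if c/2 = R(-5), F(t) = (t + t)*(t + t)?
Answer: -192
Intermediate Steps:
F(t) = 4*t**2 (F(t) = (2*t)*(2*t) = 4*t**2)
c = 16 (c = 2*8 = 16)
(F(5) - 112)*c = (4*5**2 - 112)*16 = (4*25 - 112)*16 = (100 - 112)*16 = -12*16 = -192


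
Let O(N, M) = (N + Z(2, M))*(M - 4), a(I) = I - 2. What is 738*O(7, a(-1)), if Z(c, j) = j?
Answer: -20664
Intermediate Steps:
a(I) = -2 + I
O(N, M) = (-4 + M)*(M + N) (O(N, M) = (N + M)*(M - 4) = (M + N)*(-4 + M) = (-4 + M)*(M + N))
738*O(7, a(-1)) = 738*((-2 - 1)² - 4*(-2 - 1) - 4*7 + (-2 - 1)*7) = 738*((-3)² - 4*(-3) - 28 - 3*7) = 738*(9 + 12 - 28 - 21) = 738*(-28) = -20664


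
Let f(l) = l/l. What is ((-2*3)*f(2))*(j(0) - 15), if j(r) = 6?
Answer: 54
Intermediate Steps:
f(l) = 1
((-2*3)*f(2))*(j(0) - 15) = (-2*3*1)*(6 - 15) = -6*1*(-9) = -6*(-9) = 54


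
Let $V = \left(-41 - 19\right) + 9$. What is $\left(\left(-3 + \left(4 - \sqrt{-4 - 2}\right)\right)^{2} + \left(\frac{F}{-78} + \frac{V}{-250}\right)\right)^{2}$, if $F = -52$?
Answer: $- \frac{3908591}{562500} + \frac{6194 i \sqrt{6}}{375} \approx -6.9486 + 40.459 i$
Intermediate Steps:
$V = -51$ ($V = -60 + 9 = -51$)
$\left(\left(-3 + \left(4 - \sqrt{-4 - 2}\right)\right)^{2} + \left(\frac{F}{-78} + \frac{V}{-250}\right)\right)^{2} = \left(\left(-3 + \left(4 - \sqrt{-4 - 2}\right)\right)^{2} - \left(- \frac{51}{250} - \frac{2}{3}\right)\right)^{2} = \left(\left(-3 + \left(4 - \sqrt{-6}\right)\right)^{2} - - \frac{653}{750}\right)^{2} = \left(\left(-3 + \left(4 - i \sqrt{6}\right)\right)^{2} + \left(\frac{2}{3} + \frac{51}{250}\right)\right)^{2} = \left(\left(-3 + \left(4 - i \sqrt{6}\right)\right)^{2} + \frac{653}{750}\right)^{2} = \left(\left(1 - i \sqrt{6}\right)^{2} + \frac{653}{750}\right)^{2} = \left(\frac{653}{750} + \left(1 - i \sqrt{6}\right)^{2}\right)^{2}$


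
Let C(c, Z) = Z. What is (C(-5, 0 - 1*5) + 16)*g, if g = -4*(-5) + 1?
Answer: 231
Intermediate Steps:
g = 21 (g = 20 + 1 = 21)
(C(-5, 0 - 1*5) + 16)*g = ((0 - 1*5) + 16)*21 = ((0 - 5) + 16)*21 = (-5 + 16)*21 = 11*21 = 231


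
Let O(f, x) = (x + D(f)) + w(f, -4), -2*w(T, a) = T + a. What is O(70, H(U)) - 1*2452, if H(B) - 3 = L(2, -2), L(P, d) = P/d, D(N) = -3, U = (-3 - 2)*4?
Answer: -2486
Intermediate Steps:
U = -20 (U = -5*4 = -20)
w(T, a) = -T/2 - a/2 (w(T, a) = -(T + a)/2 = -T/2 - a/2)
H(B) = 2 (H(B) = 3 + 2/(-2) = 3 + 2*(-½) = 3 - 1 = 2)
O(f, x) = -1 + x - f/2 (O(f, x) = (x - 3) + (-f/2 - ½*(-4)) = (-3 + x) + (-f/2 + 2) = (-3 + x) + (2 - f/2) = -1 + x - f/2)
O(70, H(U)) - 1*2452 = (-1 + 2 - ½*70) - 1*2452 = (-1 + 2 - 35) - 2452 = -34 - 2452 = -2486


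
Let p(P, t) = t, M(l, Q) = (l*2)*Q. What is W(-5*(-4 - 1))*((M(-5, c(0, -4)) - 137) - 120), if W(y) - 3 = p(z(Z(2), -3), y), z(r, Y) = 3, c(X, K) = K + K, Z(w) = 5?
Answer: -4956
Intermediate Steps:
c(X, K) = 2*K
M(l, Q) = 2*Q*l (M(l, Q) = (2*l)*Q = 2*Q*l)
W(y) = 3 + y
W(-5*(-4 - 1))*((M(-5, c(0, -4)) - 137) - 120) = (3 - 5*(-4 - 1))*((2*(2*(-4))*(-5) - 137) - 120) = (3 - 5*(-5))*((2*(-8)*(-5) - 137) - 120) = (3 + 25)*((80 - 137) - 120) = 28*(-57 - 120) = 28*(-177) = -4956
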